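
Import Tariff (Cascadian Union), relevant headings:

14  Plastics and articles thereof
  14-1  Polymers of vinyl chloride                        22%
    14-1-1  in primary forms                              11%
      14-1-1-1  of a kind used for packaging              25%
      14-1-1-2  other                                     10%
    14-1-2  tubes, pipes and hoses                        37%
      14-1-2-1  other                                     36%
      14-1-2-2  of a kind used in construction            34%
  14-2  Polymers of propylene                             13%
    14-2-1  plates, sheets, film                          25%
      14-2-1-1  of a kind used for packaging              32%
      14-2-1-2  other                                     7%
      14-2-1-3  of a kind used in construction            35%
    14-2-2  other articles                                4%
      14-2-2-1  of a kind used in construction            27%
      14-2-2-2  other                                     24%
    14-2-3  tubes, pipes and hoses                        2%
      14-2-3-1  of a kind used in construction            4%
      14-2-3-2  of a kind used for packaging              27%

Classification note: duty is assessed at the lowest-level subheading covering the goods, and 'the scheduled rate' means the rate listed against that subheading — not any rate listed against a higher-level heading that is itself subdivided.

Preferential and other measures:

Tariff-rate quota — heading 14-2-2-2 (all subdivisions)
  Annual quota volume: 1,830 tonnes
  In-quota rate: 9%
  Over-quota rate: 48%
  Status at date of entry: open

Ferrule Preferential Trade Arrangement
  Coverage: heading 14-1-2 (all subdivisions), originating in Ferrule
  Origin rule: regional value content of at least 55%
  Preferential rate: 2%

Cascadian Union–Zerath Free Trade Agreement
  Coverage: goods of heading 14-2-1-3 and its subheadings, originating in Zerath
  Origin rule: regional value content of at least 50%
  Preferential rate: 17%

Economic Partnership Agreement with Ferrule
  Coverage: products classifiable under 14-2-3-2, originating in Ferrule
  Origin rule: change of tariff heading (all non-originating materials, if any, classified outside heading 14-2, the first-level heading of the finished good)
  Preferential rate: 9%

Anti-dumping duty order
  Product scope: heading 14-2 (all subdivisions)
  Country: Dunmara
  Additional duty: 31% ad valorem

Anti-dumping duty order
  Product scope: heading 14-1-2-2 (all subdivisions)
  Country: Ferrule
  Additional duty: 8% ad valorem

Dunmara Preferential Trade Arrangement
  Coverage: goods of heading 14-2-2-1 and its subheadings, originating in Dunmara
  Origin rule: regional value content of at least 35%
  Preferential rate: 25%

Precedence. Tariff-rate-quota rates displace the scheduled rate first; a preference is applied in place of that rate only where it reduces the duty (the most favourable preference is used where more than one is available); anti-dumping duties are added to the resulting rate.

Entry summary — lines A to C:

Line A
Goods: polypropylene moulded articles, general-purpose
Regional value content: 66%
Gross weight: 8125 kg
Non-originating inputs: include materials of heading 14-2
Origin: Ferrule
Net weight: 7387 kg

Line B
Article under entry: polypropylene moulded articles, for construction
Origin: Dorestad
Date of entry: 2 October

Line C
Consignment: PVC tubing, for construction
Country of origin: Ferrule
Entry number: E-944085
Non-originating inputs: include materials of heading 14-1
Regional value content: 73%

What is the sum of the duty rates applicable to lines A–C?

Line A: polypropylene → 14-2; moulded articles → 14-2-2; general-purpose → 14-2-2-2. Scheduled 24%. quota on 14-2-2-2 open → in-quota 9%; Ferrule agreement on 14-1-2: 14-2-2-2 not covered; Ferrule agreement on 14-2-3-2: 14-2-2-2 not covered. → 9%.
Line B: polypropylene → 14-2; moulded articles → 14-2-2; for construction → 14-2-2-1. Scheduled 27%. No special measure applies. → 27%.
Line C: PVC → 14-1; tubing → 14-1-2; for construction → 14-1-2-2. Scheduled 34%. Ferrule agreement on 14-1-2: RVC ≥ 55% → 2% available; Ferrule agreement on 14-2-3-2: 14-1-2-2 not covered; preferential 2%; anti-dumping (Ferrule, 14-1-2-2): +8%; total 2% + 8% = 10%. → 10%.
Sum: 9% + 27% + 10% = 46%.

46%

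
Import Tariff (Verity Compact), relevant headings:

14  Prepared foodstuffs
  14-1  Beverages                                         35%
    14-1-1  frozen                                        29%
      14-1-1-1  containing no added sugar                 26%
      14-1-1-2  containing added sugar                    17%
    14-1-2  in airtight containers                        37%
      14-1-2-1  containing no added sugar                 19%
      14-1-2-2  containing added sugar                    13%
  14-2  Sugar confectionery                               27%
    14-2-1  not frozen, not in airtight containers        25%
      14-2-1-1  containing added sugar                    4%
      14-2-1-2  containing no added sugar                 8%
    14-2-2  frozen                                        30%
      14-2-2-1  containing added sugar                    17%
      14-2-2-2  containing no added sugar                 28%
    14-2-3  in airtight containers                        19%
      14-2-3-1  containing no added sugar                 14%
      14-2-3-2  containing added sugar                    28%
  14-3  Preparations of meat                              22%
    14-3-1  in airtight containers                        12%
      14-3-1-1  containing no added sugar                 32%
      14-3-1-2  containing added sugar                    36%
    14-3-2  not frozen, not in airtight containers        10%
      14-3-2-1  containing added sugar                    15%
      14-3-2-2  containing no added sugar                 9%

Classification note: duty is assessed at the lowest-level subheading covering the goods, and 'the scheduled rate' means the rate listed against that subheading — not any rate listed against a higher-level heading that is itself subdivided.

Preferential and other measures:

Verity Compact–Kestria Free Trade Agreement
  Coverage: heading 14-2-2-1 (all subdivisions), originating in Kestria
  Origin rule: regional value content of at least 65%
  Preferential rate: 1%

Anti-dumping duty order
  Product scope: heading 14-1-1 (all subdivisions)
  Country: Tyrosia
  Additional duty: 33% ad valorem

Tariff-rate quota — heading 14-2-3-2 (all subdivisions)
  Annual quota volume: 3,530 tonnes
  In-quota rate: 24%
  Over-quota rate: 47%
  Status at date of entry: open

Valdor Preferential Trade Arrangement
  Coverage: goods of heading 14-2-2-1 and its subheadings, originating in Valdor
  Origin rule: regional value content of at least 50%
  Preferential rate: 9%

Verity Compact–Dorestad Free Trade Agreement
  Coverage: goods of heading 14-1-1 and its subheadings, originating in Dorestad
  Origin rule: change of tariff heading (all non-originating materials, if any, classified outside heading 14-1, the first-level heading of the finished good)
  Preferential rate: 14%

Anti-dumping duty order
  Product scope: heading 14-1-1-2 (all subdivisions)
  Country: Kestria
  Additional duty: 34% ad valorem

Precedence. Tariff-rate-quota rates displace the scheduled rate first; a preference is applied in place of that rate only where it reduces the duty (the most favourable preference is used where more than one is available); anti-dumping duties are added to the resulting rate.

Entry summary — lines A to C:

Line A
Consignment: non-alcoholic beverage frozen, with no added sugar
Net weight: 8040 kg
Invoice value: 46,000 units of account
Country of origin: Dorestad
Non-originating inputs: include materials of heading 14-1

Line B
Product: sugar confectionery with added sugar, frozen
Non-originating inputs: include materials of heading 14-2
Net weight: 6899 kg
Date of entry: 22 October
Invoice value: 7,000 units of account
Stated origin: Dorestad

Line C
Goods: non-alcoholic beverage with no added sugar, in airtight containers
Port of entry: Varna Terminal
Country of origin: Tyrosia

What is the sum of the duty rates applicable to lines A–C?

62%

Line A: non-alcoholic beverage → 14-1; frozen → 14-1-1; with no added sugar → 14-1-1-1. Scheduled 26%. Dorestad agreement on 14-1-1: CTH not met. → 26%.
Line B: sugar confectionery → 14-2; frozen → 14-2-2; with added sugar → 14-2-2-1. Scheduled 17%. Dorestad agreement on 14-1-1: 14-2-2-1 not covered. → 17%.
Line C: non-alcoholic beverage → 14-1; in airtight containers → 14-1-2; with no added sugar → 14-1-2-1. Scheduled 19%. No special measure applies. → 19%.
Sum: 26% + 17% + 19% = 62%.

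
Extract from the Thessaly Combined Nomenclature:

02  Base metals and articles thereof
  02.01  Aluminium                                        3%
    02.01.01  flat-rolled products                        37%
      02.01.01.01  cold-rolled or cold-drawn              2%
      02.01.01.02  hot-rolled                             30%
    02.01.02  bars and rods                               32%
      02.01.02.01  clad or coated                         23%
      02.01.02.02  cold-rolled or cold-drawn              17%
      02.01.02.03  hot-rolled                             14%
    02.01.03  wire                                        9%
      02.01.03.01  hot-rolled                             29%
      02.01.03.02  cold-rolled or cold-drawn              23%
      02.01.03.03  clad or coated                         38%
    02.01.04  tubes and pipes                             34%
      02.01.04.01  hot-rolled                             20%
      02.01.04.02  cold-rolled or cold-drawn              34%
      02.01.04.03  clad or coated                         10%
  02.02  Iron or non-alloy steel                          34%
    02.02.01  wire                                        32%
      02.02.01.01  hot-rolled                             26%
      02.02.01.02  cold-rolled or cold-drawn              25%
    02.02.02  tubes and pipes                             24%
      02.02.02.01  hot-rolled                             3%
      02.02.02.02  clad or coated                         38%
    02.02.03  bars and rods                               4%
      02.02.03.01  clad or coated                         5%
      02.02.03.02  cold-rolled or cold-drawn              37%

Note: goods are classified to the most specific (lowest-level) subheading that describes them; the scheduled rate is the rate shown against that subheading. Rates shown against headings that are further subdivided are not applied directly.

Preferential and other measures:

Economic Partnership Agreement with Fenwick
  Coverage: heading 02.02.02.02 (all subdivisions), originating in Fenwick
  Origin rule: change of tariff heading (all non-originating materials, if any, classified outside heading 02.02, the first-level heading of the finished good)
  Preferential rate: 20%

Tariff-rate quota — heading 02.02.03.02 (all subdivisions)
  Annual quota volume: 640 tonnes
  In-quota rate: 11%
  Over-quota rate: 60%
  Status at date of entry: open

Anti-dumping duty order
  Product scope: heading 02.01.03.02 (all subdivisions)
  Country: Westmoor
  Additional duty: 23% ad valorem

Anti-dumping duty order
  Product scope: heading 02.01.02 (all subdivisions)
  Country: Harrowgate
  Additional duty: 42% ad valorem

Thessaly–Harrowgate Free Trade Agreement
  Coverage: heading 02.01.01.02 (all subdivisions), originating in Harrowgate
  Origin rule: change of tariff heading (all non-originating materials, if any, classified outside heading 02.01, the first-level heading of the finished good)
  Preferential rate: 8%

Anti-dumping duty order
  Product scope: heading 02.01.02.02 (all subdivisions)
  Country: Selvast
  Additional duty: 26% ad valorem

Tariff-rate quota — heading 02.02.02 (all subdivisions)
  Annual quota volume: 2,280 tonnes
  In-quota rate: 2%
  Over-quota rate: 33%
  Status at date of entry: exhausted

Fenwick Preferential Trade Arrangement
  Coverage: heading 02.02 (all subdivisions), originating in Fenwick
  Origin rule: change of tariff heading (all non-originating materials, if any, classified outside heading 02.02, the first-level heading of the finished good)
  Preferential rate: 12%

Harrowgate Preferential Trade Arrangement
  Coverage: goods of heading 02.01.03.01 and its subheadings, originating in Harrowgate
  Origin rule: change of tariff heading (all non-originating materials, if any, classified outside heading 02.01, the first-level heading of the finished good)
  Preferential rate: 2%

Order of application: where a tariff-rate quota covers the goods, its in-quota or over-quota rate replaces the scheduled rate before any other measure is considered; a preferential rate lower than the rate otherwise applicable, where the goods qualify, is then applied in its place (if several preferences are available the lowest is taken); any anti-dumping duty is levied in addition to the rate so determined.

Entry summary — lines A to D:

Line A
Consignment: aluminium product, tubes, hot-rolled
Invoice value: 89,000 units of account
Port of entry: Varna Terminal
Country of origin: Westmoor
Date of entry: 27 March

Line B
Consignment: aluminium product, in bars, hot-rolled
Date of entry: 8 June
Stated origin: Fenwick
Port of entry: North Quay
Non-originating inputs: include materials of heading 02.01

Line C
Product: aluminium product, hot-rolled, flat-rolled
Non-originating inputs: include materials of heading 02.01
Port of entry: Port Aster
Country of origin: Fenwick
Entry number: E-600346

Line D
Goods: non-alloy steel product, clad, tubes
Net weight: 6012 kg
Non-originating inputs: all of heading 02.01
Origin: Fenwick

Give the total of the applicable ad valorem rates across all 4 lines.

Line A: aluminium → 02.01; tubes → 02.01.04; hot-rolled → 02.01.04.01. Scheduled 20%. No special measure applies. → 20%.
Line B: aluminium → 02.01; in bars → 02.01.02; hot-rolled → 02.01.02.03. Scheduled 14%. Fenwick agreement on 02.02.02.02: 02.01.02.03 not covered; Fenwick agreement on 02.02: 02.01.02.03 not covered. → 14%.
Line C: aluminium → 02.01; flat-rolled → 02.01.01; hot-rolled → 02.01.01.02. Scheduled 30%. Fenwick agreement on 02.02.02.02: 02.01.01.02 not covered; Fenwick agreement on 02.02: 02.01.01.02 not covered. → 30%.
Line D: non-alloy steel → 02.02; tubes → 02.02.02; clad → 02.02.02.02. Scheduled 38%. quota on 02.02.02 exhausted → over-quota 33%; Fenwick agreement on 02.02.02.02: CTH met → 20% available; Fenwick agreement on 02.02: CTH met → 12% available; preferential 12%. → 12%.
Sum: 20% + 14% + 30% + 12% = 76%.

76%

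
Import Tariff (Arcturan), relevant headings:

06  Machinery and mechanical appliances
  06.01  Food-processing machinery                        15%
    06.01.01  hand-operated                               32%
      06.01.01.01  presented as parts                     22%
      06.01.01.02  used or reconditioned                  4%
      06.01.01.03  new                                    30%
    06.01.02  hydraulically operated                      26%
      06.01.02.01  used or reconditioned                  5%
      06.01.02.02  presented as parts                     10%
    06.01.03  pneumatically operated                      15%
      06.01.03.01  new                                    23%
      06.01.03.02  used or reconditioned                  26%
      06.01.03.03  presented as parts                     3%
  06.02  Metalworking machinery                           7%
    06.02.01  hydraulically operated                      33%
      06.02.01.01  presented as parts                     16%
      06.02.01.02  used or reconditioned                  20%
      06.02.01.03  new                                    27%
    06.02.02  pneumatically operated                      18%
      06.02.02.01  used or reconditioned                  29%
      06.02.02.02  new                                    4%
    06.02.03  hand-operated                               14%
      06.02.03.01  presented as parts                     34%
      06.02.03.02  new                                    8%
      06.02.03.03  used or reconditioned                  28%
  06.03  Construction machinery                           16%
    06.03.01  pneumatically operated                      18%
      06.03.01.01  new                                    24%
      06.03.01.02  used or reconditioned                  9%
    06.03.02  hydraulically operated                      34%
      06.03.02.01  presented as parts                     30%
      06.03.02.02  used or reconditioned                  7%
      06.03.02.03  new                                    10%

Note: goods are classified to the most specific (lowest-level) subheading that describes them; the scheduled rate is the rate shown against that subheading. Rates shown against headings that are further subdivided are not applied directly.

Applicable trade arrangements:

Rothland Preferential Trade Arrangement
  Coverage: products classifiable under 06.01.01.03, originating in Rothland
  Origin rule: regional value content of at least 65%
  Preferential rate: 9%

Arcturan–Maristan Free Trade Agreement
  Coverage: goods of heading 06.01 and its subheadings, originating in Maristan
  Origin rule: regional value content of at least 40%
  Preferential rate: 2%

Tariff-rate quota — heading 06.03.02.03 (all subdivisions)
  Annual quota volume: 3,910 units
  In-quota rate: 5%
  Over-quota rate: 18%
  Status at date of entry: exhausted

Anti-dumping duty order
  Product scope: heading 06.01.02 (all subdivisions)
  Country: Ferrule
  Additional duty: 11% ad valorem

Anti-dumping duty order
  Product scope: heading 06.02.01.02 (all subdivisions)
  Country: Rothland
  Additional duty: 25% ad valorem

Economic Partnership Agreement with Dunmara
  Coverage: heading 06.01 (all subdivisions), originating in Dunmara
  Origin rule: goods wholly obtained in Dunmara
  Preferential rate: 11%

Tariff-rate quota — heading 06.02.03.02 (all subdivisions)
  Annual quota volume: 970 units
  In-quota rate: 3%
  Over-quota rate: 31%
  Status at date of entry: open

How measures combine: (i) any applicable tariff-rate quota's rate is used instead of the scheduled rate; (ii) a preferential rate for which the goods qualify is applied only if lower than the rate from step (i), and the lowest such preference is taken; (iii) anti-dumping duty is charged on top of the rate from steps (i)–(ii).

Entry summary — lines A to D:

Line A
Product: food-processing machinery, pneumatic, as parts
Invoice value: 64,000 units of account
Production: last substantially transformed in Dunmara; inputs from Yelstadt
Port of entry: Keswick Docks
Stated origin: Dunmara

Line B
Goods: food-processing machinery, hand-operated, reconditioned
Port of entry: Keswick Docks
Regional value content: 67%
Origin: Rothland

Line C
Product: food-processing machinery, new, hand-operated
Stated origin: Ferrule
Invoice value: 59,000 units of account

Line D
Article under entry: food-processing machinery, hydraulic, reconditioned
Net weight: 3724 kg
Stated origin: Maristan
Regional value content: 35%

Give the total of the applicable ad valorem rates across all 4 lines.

Line A: food-processing → 06.01; pneumatic → 06.01.03; as parts → 06.01.03.03. Scheduled 3%. Dunmara agreement on 06.01: not wholly obtained. → 3%.
Line B: food-processing → 06.01; hand-operated → 06.01.01; reconditioned → 06.01.01.02. Scheduled 4%. Rothland agreement on 06.01.01.03: 06.01.01.02 not covered. → 4%.
Line C: food-processing → 06.01; hand-operated → 06.01.01; new → 06.01.01.03. Scheduled 30%. No special measure applies. → 30%.
Line D: food-processing → 06.01; hydraulic → 06.01.02; reconditioned → 06.01.02.01. Scheduled 5%. Maristan agreement on 06.01: RVC < 40%. → 5%.
Sum: 3% + 4% + 30% + 5% = 42%.

42%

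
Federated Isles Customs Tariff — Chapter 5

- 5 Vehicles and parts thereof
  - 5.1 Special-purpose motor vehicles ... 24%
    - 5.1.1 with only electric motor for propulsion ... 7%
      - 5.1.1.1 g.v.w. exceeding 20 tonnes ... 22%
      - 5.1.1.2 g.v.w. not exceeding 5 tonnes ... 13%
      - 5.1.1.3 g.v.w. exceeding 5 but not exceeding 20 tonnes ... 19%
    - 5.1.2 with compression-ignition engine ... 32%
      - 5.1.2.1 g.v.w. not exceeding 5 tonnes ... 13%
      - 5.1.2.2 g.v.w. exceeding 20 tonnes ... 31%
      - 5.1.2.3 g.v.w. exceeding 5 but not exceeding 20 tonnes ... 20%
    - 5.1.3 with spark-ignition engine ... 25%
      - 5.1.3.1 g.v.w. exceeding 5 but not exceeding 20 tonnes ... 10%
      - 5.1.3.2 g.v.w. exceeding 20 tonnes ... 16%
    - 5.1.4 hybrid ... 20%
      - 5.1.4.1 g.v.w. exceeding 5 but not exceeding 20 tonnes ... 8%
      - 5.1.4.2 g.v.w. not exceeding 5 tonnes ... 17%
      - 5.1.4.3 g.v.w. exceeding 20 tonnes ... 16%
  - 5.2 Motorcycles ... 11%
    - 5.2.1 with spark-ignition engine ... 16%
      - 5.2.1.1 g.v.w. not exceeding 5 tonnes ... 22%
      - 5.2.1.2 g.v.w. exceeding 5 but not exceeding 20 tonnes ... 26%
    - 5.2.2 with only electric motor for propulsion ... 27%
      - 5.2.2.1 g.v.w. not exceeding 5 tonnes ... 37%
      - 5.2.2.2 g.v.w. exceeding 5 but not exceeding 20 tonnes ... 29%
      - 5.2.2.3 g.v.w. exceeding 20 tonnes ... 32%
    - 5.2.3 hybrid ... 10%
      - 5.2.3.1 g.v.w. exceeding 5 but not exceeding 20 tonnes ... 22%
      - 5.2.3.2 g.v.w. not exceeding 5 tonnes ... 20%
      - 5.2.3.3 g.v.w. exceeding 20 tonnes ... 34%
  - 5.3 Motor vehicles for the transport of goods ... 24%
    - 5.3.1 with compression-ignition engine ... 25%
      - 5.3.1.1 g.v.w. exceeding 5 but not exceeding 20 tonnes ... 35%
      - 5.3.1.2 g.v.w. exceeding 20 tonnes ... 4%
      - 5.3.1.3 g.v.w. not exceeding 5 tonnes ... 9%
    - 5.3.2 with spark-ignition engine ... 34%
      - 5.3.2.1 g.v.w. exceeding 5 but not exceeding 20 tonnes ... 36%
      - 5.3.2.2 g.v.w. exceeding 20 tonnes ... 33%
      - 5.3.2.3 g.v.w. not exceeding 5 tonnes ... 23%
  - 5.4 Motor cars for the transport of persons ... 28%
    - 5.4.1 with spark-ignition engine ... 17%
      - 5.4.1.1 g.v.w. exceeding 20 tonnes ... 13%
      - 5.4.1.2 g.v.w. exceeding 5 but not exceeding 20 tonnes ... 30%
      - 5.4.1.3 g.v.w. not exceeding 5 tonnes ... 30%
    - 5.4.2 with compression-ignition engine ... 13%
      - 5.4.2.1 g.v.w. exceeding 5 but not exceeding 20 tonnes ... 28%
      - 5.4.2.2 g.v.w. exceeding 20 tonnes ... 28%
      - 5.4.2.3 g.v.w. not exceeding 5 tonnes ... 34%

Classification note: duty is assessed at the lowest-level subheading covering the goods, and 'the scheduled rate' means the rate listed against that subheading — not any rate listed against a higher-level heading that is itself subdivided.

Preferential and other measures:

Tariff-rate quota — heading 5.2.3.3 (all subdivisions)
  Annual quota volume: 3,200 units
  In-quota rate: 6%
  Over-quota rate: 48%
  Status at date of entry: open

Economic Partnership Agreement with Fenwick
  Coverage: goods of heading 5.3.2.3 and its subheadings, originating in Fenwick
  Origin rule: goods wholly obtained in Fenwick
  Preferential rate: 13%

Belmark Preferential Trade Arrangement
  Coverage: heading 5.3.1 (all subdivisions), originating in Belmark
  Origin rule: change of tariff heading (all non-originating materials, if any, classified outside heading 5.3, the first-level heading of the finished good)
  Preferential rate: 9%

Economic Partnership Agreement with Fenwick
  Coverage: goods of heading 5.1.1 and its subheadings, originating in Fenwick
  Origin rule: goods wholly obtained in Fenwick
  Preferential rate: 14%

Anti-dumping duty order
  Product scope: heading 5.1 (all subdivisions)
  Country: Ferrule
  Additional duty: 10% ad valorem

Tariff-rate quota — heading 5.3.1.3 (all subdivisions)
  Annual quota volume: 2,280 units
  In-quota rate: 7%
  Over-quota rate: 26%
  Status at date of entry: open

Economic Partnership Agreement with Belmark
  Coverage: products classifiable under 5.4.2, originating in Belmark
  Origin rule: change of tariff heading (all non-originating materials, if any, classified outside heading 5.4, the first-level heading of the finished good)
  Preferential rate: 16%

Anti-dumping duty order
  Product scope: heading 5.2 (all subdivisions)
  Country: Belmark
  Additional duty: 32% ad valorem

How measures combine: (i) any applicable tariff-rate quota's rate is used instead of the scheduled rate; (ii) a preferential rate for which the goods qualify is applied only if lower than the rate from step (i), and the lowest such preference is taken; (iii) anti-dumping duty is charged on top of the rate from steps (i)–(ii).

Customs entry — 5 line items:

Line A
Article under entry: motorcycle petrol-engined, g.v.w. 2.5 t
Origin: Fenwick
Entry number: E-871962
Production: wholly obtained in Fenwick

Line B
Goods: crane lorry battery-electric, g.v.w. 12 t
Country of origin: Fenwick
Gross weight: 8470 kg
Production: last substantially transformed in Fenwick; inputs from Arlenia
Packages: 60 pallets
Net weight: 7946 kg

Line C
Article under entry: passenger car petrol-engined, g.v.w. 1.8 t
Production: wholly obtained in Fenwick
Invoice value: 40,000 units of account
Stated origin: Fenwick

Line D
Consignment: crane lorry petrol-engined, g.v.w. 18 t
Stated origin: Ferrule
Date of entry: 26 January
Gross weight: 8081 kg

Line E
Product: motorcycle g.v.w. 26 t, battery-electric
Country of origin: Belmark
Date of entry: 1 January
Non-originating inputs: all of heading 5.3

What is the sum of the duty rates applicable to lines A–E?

Line A: motorcycle → 5.2; petrol-engined → 5.2.1; g.v.w. 2.5 t → 5.2.1.1. Scheduled 22%. Fenwick agreement on 5.3.2.3: 5.2.1.1 not covered; Fenwick agreement on 5.1.1: 5.2.1.1 not covered. → 22%.
Line B: crane lorry → 5.1; battery-electric → 5.1.1; g.v.w. 12 t → 5.1.1.3. Scheduled 19%. Fenwick agreement on 5.3.2.3: 5.1.1.3 not covered; Fenwick agreement on 5.1.1: not wholly obtained. → 19%.
Line C: passenger car → 5.4; petrol-engined → 5.4.1; g.v.w. 1.8 t → 5.4.1.3. Scheduled 30%. Fenwick agreement on 5.3.2.3: 5.4.1.3 not covered; Fenwick agreement on 5.1.1: 5.4.1.3 not covered. → 30%.
Line D: crane lorry → 5.1; petrol-engined → 5.1.3; g.v.w. 18 t → 5.1.3.1. Scheduled 10%. anti-dumping (Ferrule, 5.1): +10%; total 10% + 10% = 20%. → 20%.
Line E: motorcycle → 5.2; battery-electric → 5.2.2; g.v.w. 26 t → 5.2.2.3. Scheduled 32%. Belmark agreement on 5.3.1: 5.2.2.3 not covered; Belmark agreement on 5.4.2: 5.2.2.3 not covered; anti-dumping (Belmark, 5.2): +32%; total 32% + 32% = 64%. → 64%.
Sum: 22% + 19% + 30% + 20% + 64% = 155%.

155%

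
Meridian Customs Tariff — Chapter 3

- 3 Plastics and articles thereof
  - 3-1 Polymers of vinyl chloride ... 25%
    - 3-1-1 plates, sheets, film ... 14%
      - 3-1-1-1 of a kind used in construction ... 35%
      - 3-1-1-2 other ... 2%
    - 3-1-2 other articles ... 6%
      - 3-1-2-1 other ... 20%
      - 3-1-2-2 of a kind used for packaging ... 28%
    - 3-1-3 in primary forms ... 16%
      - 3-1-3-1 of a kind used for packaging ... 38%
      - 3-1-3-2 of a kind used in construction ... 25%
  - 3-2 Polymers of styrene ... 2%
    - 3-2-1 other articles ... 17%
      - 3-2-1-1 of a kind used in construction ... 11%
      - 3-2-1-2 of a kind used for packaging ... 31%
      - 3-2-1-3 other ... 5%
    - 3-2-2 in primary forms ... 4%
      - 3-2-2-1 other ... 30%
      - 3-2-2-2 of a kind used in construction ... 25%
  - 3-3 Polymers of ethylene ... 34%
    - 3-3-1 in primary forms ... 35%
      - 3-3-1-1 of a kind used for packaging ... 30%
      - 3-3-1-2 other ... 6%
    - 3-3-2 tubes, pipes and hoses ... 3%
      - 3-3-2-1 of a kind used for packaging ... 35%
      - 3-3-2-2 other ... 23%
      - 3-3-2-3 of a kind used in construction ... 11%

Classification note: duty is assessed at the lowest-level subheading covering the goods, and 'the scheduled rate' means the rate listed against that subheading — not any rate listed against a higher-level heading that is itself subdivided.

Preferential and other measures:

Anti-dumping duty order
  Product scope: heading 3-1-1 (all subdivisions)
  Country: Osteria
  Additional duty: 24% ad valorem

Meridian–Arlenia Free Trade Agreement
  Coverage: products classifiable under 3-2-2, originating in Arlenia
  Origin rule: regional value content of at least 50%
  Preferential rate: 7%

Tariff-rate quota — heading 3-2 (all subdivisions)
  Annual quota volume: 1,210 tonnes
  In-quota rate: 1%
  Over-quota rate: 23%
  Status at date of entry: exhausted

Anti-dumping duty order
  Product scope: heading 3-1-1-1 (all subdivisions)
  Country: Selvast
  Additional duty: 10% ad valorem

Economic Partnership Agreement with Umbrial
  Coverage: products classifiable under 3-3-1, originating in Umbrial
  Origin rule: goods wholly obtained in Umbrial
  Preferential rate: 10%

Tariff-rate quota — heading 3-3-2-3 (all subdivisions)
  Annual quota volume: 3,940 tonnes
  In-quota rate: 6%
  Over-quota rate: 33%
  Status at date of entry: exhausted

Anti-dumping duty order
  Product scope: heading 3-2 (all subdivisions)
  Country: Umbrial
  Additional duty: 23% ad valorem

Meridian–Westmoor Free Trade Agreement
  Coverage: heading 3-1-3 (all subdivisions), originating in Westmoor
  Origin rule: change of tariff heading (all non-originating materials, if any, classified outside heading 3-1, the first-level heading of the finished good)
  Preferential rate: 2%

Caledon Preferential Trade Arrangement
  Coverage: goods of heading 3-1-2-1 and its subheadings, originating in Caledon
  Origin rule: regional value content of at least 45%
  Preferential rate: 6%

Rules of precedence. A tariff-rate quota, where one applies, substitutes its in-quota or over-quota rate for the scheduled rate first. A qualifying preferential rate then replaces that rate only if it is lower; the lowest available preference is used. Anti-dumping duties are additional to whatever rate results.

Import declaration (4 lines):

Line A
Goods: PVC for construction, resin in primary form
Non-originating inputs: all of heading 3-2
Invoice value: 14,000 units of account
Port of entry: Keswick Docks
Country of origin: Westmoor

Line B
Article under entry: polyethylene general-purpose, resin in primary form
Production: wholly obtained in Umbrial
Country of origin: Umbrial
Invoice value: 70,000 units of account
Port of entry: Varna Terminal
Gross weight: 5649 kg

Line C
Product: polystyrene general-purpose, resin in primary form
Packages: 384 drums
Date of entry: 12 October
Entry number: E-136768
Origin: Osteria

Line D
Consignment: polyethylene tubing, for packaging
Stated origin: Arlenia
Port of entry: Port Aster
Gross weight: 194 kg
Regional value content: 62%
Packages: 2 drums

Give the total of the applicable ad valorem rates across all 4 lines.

Line A: PVC → 3-1; resin in primary form → 3-1-3; for construction → 3-1-3-2. Scheduled 25%. Westmoor agreement on 3-1-3: CTH met → 2% available; preferential 2%. → 2%.
Line B: polyethylene → 3-3; resin in primary form → 3-3-1; general-purpose → 3-3-1-2. Scheduled 6%. Umbrial agreement on 3-3-1: wholly obtained → 10% available; preference 10% not lower than 6% → no reduction. → 6%.
Line C: polystyrene → 3-2; resin in primary form → 3-2-2; general-purpose → 3-2-2-1. Scheduled 30%. quota on 3-2 exhausted → over-quota 23%. → 23%.
Line D: polyethylene → 3-3; tubing → 3-3-2; for packaging → 3-3-2-1. Scheduled 35%. Arlenia agreement on 3-2-2: 3-3-2-1 not covered. → 35%.
Sum: 2% + 6% + 23% + 35% = 66%.

66%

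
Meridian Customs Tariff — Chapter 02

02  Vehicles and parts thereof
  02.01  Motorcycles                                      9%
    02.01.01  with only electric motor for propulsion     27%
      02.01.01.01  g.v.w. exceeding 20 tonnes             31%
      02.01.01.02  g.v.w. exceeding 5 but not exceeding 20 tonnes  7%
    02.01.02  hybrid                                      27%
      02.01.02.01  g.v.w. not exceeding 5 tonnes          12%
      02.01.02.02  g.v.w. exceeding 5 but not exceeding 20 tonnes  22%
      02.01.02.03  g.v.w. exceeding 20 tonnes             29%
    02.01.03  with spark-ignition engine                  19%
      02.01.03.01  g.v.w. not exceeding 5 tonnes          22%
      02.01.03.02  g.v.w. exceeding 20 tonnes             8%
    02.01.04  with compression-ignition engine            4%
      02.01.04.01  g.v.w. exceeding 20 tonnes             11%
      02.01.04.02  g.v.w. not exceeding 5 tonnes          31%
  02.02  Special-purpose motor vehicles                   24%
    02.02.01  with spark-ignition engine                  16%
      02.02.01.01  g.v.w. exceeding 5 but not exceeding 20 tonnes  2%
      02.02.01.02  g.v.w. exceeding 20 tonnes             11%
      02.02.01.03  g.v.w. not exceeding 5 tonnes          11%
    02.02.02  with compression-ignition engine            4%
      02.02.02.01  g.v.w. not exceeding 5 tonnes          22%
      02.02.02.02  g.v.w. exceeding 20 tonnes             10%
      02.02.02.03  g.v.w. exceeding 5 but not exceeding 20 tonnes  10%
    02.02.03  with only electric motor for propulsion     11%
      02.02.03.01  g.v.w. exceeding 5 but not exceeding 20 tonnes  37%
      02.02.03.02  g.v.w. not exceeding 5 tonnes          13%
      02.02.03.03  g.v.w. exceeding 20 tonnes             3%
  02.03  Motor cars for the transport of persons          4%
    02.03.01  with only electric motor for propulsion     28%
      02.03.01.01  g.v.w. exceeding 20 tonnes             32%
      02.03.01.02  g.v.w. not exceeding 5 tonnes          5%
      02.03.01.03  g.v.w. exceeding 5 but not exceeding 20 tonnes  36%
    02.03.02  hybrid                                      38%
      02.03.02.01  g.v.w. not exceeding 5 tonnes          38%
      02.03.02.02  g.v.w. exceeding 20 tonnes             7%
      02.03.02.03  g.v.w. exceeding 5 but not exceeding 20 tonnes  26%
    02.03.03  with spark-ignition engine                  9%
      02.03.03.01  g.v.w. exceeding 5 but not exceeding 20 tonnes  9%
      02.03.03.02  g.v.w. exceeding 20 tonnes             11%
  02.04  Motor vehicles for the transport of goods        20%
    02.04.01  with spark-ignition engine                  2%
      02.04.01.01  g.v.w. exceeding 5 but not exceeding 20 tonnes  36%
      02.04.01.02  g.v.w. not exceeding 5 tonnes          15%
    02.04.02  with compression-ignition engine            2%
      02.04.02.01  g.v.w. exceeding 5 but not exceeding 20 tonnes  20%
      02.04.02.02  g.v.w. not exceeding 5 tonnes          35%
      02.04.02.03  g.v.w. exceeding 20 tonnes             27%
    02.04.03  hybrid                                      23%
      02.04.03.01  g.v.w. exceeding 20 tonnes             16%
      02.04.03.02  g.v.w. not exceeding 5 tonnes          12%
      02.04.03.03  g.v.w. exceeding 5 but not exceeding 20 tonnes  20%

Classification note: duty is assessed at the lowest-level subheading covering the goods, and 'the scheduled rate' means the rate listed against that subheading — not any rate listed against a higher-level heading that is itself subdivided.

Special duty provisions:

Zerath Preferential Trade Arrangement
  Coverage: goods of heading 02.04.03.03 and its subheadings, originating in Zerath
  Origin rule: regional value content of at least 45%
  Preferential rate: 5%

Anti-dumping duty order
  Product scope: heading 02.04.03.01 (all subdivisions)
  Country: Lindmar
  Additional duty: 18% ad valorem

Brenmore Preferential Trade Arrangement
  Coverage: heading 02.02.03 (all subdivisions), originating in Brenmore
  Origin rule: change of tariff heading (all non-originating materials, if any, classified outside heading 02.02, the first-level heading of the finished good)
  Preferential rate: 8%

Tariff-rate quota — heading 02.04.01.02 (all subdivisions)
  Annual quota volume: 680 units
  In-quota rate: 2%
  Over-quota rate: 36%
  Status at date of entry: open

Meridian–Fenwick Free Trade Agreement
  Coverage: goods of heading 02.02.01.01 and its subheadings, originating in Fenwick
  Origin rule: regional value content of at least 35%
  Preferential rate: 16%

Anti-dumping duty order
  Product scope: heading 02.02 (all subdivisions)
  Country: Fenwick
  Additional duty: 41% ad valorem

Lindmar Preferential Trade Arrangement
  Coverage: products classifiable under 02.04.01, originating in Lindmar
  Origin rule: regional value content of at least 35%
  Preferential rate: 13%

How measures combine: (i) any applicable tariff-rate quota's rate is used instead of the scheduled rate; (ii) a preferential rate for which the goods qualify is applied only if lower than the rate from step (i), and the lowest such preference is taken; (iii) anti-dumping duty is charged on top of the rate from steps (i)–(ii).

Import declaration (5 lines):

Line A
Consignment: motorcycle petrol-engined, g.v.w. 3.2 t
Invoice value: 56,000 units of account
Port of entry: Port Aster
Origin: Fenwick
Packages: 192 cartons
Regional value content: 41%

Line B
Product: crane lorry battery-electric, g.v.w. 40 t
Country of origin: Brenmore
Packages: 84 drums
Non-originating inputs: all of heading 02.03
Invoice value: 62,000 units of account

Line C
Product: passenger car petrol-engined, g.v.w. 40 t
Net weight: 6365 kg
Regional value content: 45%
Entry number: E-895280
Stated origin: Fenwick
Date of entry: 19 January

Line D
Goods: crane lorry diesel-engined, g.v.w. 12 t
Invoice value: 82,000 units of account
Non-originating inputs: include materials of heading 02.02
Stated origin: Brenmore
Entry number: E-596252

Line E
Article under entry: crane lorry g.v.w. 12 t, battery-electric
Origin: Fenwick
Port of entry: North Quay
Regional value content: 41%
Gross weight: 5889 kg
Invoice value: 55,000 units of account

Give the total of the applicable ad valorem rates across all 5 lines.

Line A: motorcycle → 02.01; petrol-engined → 02.01.03; g.v.w. 3.2 t → 02.01.03.01. Scheduled 22%. Fenwick agreement on 02.02.01.01: 02.01.03.01 not covered. → 22%.
Line B: crane lorry → 02.02; battery-electric → 02.02.03; g.v.w. 40 t → 02.02.03.03. Scheduled 3%. Brenmore agreement on 02.02.03: CTH met → 8% available; preference 8% not lower than 3% → no reduction. → 3%.
Line C: passenger car → 02.03; petrol-engined → 02.03.03; g.v.w. 40 t → 02.03.03.02. Scheduled 11%. Fenwick agreement on 02.02.01.01: 02.03.03.02 not covered. → 11%.
Line D: crane lorry → 02.02; diesel-engined → 02.02.02; g.v.w. 12 t → 02.02.02.03. Scheduled 10%. Brenmore agreement on 02.02.03: 02.02.02.03 not covered. → 10%.
Line E: crane lorry → 02.02; battery-electric → 02.02.03; g.v.w. 12 t → 02.02.03.01. Scheduled 37%. Fenwick agreement on 02.02.01.01: 02.02.03.01 not covered; anti-dumping (Fenwick, 02.02): +41%; total 37% + 41% = 78%. → 78%.
Sum: 22% + 3% + 11% + 10% + 78% = 124%.

124%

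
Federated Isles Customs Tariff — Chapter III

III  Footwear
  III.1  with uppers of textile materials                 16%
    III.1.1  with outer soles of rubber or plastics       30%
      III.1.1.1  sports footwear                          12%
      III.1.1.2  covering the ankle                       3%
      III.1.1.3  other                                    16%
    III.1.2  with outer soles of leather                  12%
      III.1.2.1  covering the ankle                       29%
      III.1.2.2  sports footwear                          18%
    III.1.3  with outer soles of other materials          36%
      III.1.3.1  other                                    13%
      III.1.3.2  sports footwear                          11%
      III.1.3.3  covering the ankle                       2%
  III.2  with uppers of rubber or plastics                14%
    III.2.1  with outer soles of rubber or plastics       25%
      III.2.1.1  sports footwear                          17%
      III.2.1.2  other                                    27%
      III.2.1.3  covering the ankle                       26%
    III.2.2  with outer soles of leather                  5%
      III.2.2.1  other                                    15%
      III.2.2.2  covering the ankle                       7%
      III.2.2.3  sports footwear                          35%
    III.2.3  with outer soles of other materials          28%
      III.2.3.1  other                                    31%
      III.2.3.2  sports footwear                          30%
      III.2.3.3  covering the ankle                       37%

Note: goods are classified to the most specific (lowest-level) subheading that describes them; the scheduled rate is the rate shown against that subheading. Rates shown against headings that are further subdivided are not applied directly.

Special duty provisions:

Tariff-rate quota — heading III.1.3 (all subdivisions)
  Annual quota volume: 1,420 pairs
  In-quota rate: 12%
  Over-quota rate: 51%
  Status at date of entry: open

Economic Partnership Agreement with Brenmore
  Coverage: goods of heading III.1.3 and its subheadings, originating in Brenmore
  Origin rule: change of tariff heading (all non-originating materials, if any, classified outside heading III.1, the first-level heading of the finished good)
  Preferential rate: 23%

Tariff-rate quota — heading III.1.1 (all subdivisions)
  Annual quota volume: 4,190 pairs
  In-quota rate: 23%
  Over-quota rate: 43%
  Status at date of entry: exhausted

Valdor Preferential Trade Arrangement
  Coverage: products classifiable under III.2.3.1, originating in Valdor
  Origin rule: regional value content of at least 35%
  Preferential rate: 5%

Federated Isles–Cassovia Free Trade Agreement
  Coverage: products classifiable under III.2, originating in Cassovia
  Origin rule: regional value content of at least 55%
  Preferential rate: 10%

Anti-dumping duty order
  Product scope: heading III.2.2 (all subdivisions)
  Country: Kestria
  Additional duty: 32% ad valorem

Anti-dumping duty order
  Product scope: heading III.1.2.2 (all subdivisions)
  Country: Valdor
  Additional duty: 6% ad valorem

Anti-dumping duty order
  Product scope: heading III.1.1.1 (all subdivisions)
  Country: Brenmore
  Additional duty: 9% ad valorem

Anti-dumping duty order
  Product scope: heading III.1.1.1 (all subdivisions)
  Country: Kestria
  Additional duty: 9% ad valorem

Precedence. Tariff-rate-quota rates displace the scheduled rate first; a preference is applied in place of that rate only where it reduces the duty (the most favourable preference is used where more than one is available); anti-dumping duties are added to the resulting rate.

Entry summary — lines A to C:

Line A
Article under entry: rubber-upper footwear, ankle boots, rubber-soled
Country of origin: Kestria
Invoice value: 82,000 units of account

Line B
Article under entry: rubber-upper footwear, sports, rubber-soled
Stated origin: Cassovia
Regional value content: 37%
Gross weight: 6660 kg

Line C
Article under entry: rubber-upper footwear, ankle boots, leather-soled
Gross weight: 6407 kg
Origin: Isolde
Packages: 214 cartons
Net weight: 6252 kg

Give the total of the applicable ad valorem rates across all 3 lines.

Line A: rubber-upper → III.2; rubber-soled → III.2.1; ankle boots → III.2.1.3. Scheduled 26%. No special measure applies. → 26%.
Line B: rubber-upper → III.2; rubber-soled → III.2.1; sports → III.2.1.1. Scheduled 17%. Cassovia agreement on III.2: RVC < 55%. → 17%.
Line C: rubber-upper → III.2; leather-soled → III.2.2; ankle boots → III.2.2.2. Scheduled 7%. No special measure applies. → 7%.
Sum: 26% + 17% + 7% = 50%.

50%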